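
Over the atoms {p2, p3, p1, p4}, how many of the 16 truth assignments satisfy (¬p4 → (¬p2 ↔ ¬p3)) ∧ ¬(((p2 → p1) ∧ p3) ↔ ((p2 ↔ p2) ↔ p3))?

2

Initial set: {((¬p4 → (¬p2 ↔ ¬p3)) ∧ ¬(((p2 → p1) ∧ p3) ↔ ((p2 ↔ p2) ↔ p3)))}.
((¬p4 → (¬p2 ↔ ¬p3)) ∧ ¬(((p2 → p1) ∧ p3) ↔ ((p2 ↔ p2) ↔ p3))): α-rule — add (¬p4 → (¬p2 ↔ ¬p3)), ¬(((p2 → p1) ∧ p3) ↔ ((p2 ↔ p2) ↔ p3)).
(¬p4 → (¬p2 ↔ ¬p3)): β-rule — branch into ¬¬p4  //  (¬p2 ↔ ¬p3).
  branch 1 (add ¬¬p4):
    ¬(((p2 → p1) ∧ p3) ↔ ((p2 ↔ p2) ↔ p3)): β-rule — branch into ((p2 → p1) ∧ p3), ¬((p2 ↔ p2) ↔ p3)  //  ¬((p2 → p1) ∧ p3), ((p2 ↔ p2) ↔ p3).
      branch 1.1 (add ((p2 → p1) ∧ p3), ¬((p2 ↔ p2) ↔ p3)):
        ((p2 → p1) ∧ p3): α-rule — add (p2 → p1), p3.
        ¬((p2 ↔ p2) ↔ p3): β-rule — branch into (p2 ↔ p2), ¬p3  //  ¬(p2 ↔ p2), p3.
          branch 1.1.1 (add (p2 ↔ p2), ¬p3):
            × closes — contains both p3 and ¬p3.
          branch 1.1.2 (add ¬(p2 ↔ p2), p3):
            (p2 → p1): β-rule — branch into ¬p2  //  p1.
              branch 1.1.2.1 (add ¬p2):
                ¬(p2 ↔ p2): β-rule — branch into p2, ¬p2  //  ¬p2, p2.
                  branch 1.1.2.1.1 (add p2, ¬p2):
                    × closes — contains both p2 and ¬p2.
                  branch 1.1.2.1.2 (add ¬p2, p2):
                    × closes — contains both p2 and ¬p2.
              branch 1.1.2.2 (add p1):
                ¬(p2 ↔ p2): β-rule — branch into p2, ¬p2  //  ¬p2, p2.
                  branch 1.1.2.2.1 (add p2, ¬p2):
                    × closes — contains both p2 and ¬p2.
                  branch 1.1.2.2.2 (add ¬p2, p2):
                    × closes — contains both p2 and ¬p2.
      branch 1.2 (add ¬((p2 → p1) ∧ p3), ((p2 ↔ p2) ↔ p3)):
        ¬((p2 → p1) ∧ p3): β-rule — branch into ¬(p2 → p1)  //  ¬p3.
          branch 1.2.1 (add ¬(p2 → p1)):
            ¬(p2 → p1): α-rule — add p2, ¬p1.
            ((p2 ↔ p2) ↔ p3): β-rule — branch into (p2 ↔ p2), p3  //  ¬(p2 ↔ p2), ¬p3.
              branch 1.2.1.1 (add (p2 ↔ p2), p3):
                (p2 ↔ p2): β-rule — branch into p2, p2  //  ¬p2, ¬p2.
                  branch 1.2.1.1.1 (add p2, p2):
                    ○ open, literals {p1=F, p2=T, p3=T, p4=T}.
                  branch 1.2.1.1.2 (add ¬p2, ¬p2):
                    × closes — contains both p2 and ¬p2.
              branch 1.2.1.2 (add ¬(p2 ↔ p2), ¬p3):
                ¬(p2 ↔ p2): β-rule — branch into p2, ¬p2  //  ¬p2, p2.
                  branch 1.2.1.2.1 (add p2, ¬p2):
                    × closes — contains both p2 and ¬p2.
                  branch 1.2.1.2.2 (add ¬p2, p2):
                    × closes — contains both p2 and ¬p2.
          branch 1.2.2 (add ¬p3):
            ((p2 ↔ p2) ↔ p3): β-rule — branch into (p2 ↔ p2), p3  //  ¬(p2 ↔ p2), ¬p3.
              branch 1.2.2.1 (add (p2 ↔ p2), p3):
                × closes — contains both p3 and ¬p3.
              branch 1.2.2.2 (add ¬(p2 ↔ p2), ¬p3):
                ¬(p2 ↔ p2): β-rule — branch into p2, ¬p2  //  ¬p2, p2.
                  branch 1.2.2.2.1 (add p2, ¬p2):
                    × closes — contains both p2 and ¬p2.
                  branch 1.2.2.2.2 (add ¬p2, p2):
                    × closes — contains both p2 and ¬p2.
  branch 2 (add (¬p2 ↔ ¬p3)):
    ¬(((p2 → p1) ∧ p3) ↔ ((p2 ↔ p2) ↔ p3)): β-rule — branch into ((p2 → p1) ∧ p3), ¬((p2 ↔ p2) ↔ p3)  //  ¬((p2 → p1) ∧ p3), ((p2 ↔ p2) ↔ p3).
      branch 2.1 (add ((p2 → p1) ∧ p3), ¬((p2 ↔ p2) ↔ p3)):
        ((p2 → p1) ∧ p3): α-rule — add (p2 → p1), p3.
        (¬p2 ↔ ¬p3): β-rule — branch into ¬p2, ¬p3  //  ¬¬p2, ¬¬p3.
          branch 2.1.1 (add ¬p2, ¬p3):
            × closes — contains both p3 and ¬p3.
          branch 2.1.2 (add ¬¬p2, ¬¬p3):
            ¬((p2 ↔ p2) ↔ p3): β-rule — branch into (p2 ↔ p2), ¬p3  //  ¬(p2 ↔ p2), p3.
              branch 2.1.2.1 (add (p2 ↔ p2), ¬p3):
                × closes — contains both p3 and ¬p3.
              branch 2.1.2.2 (add ¬(p2 ↔ p2), p3):
                (p2 → p1): β-rule — branch into ¬p2  //  p1.
                  branch 2.1.2.2.1 (add ¬p2):
                    × closes — contains both p2 and ¬p2.
                  branch 2.1.2.2.2 (add p1):
                    ¬(p2 ↔ p2): β-rule — branch into p2, ¬p2  //  ¬p2, p2.
                      branch 2.1.2.2.2.1 (add p2, ¬p2):
                        × closes — contains both p2 and ¬p2.
                      branch 2.1.2.2.2.2 (add ¬p2, p2):
                        × closes — contains both p2 and ¬p2.
      branch 2.2 (add ¬((p2 → p1) ∧ p3), ((p2 ↔ p2) ↔ p3)):
        (¬p2 ↔ ¬p3): β-rule — branch into ¬p2, ¬p3  //  ¬¬p2, ¬¬p3.
          branch 2.2.1 (add ¬p2, ¬p3):
            ¬((p2 → p1) ∧ p3): β-rule — branch into ¬(p2 → p1)  //  ¬p3.
              branch 2.2.1.1 (add ¬(p2 → p1)):
                ¬(p2 → p1): α-rule — add p2, ¬p1.
                × closes — contains both p2 and ¬p2.
              branch 2.2.1.2 (add ¬p3):
                ((p2 ↔ p2) ↔ p3): β-rule — branch into (p2 ↔ p2), p3  //  ¬(p2 ↔ p2), ¬p3.
                  branch 2.2.1.2.1 (add (p2 ↔ p2), p3):
                    × closes — contains both p3 and ¬p3.
                  branch 2.2.1.2.2 (add ¬(p2 ↔ p2), ¬p3):
                    ¬(p2 ↔ p2): β-rule — branch into p2, ¬p2  //  ¬p2, p2.
                      branch 2.2.1.2.2.1 (add p2, ¬p2):
                        × closes — contains both p2 and ¬p2.
                      branch 2.2.1.2.2.2 (add ¬p2, p2):
                        × closes — contains both p2 and ¬p2.
          branch 2.2.2 (add ¬¬p2, ¬¬p3):
            ¬((p2 → p1) ∧ p3): β-rule — branch into ¬(p2 → p1)  //  ¬p3.
              branch 2.2.2.1 (add ¬(p2 → p1)):
                ¬(p2 → p1): α-rule — add p2, ¬p1.
                ((p2 ↔ p2) ↔ p3): β-rule — branch into (p2 ↔ p2), p3  //  ¬(p2 ↔ p2), ¬p3.
                  branch 2.2.2.1.1 (add (p2 ↔ p2), p3):
                    (p2 ↔ p2): β-rule — branch into p2, p2  //  ¬p2, ¬p2.
                      branch 2.2.2.1.1.1 (add p2, p2):
                        ○ open, literals {p1=F, p2=T, p3=T}.
                      branch 2.2.2.1.1.2 (add ¬p2, ¬p2):
                        × closes — contains both p2 and ¬p2.
                  branch 2.2.2.1.2 (add ¬(p2 ↔ p2), ¬p3):
                    × closes — contains both p3 and ¬p3.
              branch 2.2.2.2 (add ¬p3):
                × closes — contains both p3 and ¬p3.
23 branches closed, 2 open.
Each open branch fixes some atoms; the unmentioned ones are free. Counting distinct full assignments: branch {p1=F, p2=T, p3=T, p4=T} (none free) contributes 1 new; branch {p1=F, p2=T, p3=T} (p4) contributes 1 new. Total: 2.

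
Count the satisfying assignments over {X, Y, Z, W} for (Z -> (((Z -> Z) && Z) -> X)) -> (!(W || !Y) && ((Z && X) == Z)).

7

Initial set: {((Z -> (((Z -> Z) && Z) -> X)) -> (!(W || !Y) && ((Z && X) == Z)))}.
((Z -> (((Z -> Z) && Z) -> X)) -> (!(W || !Y) && ((Z && X) == Z))): β-rule — branch into !(Z -> (((Z -> Z) && Z) -> X))  //  (!(W || !Y) && ((Z && X) == Z)).
  branch 1 (add !(Z -> (((Z -> Z) && Z) -> X))):
    !(Z -> (((Z -> Z) && Z) -> X)): α-rule — add Z, !(((Z -> Z) && Z) -> X).
    !(((Z -> Z) && Z) -> X): α-rule — add ((Z -> Z) && Z), !X.
    ((Z -> Z) && Z): α-rule — add (Z -> Z), Z.
    (Z -> Z): β-rule — branch into !Z  //  Z.
      branch 1.1 (add !Z):
        × closes — contains both Z and !Z.
      branch 1.2 (add Z):
        ○ open, literals {X=0, Z=1}.
  branch 2 (add (!(W || !Y) && ((Z && X) == Z))):
    (!(W || !Y) && ((Z && X) == Z)): α-rule — add !(W || !Y), ((Z && X) == Z).
    !(W || !Y): α-rule — add !W, !!Y.
    ((Z && X) == Z): β-rule — branch into (Z && X), Z  //  !(Z && X), !Z.
      branch 2.1 (add (Z && X), Z):
        (Z && X): α-rule — add Z, X.
        ○ open, literals {W=0, X=1, Y=1, Z=1}.
      branch 2.2 (add !(Z && X), !Z):
        !(Z && X): β-rule — branch into !Z  //  !X.
          branch 2.2.1 (add !Z):
            ○ open, literals {W=0, Y=1, Z=0}.
          branch 2.2.2 (add !X):
            ○ open, literals {W=0, X=0, Y=1, Z=0}.
1 branch closed, 4 open.
Each open branch fixes some atoms; the unmentioned ones are free. Counting distinct full assignments: branch {X=0, Z=1} (Y, W) contributes 4 new; branch {W=0, X=1, Y=1, Z=1} (none free) contributes 1 new; branch {W=0, Y=1, Z=0} (X) contributes 2 new; branch {W=0, X=0, Y=1, Z=0} (none free) contributes 0 new. Total: 7.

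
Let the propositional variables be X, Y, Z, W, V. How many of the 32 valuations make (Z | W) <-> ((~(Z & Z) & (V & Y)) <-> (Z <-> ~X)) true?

16

Initial set: {((Z | W) <-> ((~(Z & Z) & (V & Y)) <-> (Z <-> ~X)))}.
((Z | W) <-> ((~(Z & Z) & (V & Y)) <-> (Z <-> ~X))): β-rule — branch into (Z | W), ((~(Z & Z) & (V & Y)) <-> (Z <-> ~X))  //  ~(Z | W), ~((~(Z & Z) & (V & Y)) <-> (Z <-> ~X)).
  branch 1 (add (Z | W), ((~(Z & Z) & (V & Y)) <-> (Z <-> ~X))):
    (Z | W): β-rule — branch into Z  //  W.
      branch 1.1 (add Z):
        ((~(Z & Z) & (V & Y)) <-> (Z <-> ~X)): β-rule — branch into (~(Z & Z) & (V & Y)), (Z <-> ~X)  //  ~(~(Z & Z) & (V & Y)), ~(Z <-> ~X).
          branch 1.1.1 (add (~(Z & Z) & (V & Y)), (Z <-> ~X)):
            (~(Z & Z) & (V & Y)): α-rule — add ~(Z & Z), (V & Y).
            (V & Y): α-rule — add V, Y.
            (Z <-> ~X): β-rule — branch into Z, ~X  //  ~Z, ~~X.
              branch 1.1.1.1 (add Z, ~X):
                ~(Z & Z): β-rule — branch into ~Z  //  ~Z.
                  branch 1.1.1.1.1 (add ~Z):
                    × closes — contains both Z and ~Z.
                  branch 1.1.1.1.2 (add ~Z):
                    × closes — contains both Z and ~Z.
              branch 1.1.1.2 (add ~Z, ~~X):
                × closes — contains both Z and ~Z.
          branch 1.1.2 (add ~(~(Z & Z) & (V & Y)), ~(Z <-> ~X)):
            ~(~(Z & Z) & (V & Y)): β-rule — branch into ~~(Z & Z)  //  ~(V & Y).
              branch 1.1.2.1 (add ~~(Z & Z)):
                ~~(Z & Z): α-rule — add Z, Z.
                ~(Z <-> ~X): β-rule — branch into Z, ~~X  //  ~Z, ~X.
                  branch 1.1.2.1.1 (add Z, ~~X):
                    ○ open, literals {X=true, Z=true}.
                  branch 1.1.2.1.2 (add ~Z, ~X):
                    × closes — contains both Z and ~Z.
              branch 1.1.2.2 (add ~(V & Y)):
                ~(Z <-> ~X): β-rule — branch into Z, ~~X  //  ~Z, ~X.
                  branch 1.1.2.2.1 (add Z, ~~X):
                    ~(V & Y): β-rule — branch into ~V  //  ~Y.
                      branch 1.1.2.2.1.1 (add ~V):
                        ○ open, literals {V=false, X=true, Z=true}.
                      branch 1.1.2.2.1.2 (add ~Y):
                        ○ open, literals {X=true, Y=false, Z=true}.
                  branch 1.1.2.2.2 (add ~Z, ~X):
                    × closes — contains both Z and ~Z.
      branch 1.2 (add W):
        ((~(Z & Z) & (V & Y)) <-> (Z <-> ~X)): β-rule — branch into (~(Z & Z) & (V & Y)), (Z <-> ~X)  //  ~(~(Z & Z) & (V & Y)), ~(Z <-> ~X).
          branch 1.2.1 (add (~(Z & Z) & (V & Y)), (Z <-> ~X)):
            (~(Z & Z) & (V & Y)): α-rule — add ~(Z & Z), (V & Y).
            (V & Y): α-rule — add V, Y.
            (Z <-> ~X): β-rule — branch into Z, ~X  //  ~Z, ~~X.
              branch 1.2.1.1 (add Z, ~X):
                ~(Z & Z): β-rule — branch into ~Z  //  ~Z.
                  branch 1.2.1.1.1 (add ~Z):
                    × closes — contains both Z and ~Z.
                  branch 1.2.1.1.2 (add ~Z):
                    × closes — contains both Z and ~Z.
              branch 1.2.1.2 (add ~Z, ~~X):
                ~(Z & Z): β-rule — branch into ~Z  //  ~Z.
                  branch 1.2.1.2.1 (add ~Z):
                    ○ open, literals {V=true, W=true, X=true, Y=true, Z=false}.
                  branch 1.2.1.2.2 (add ~Z):
                    ○ open, literals {V=true, W=true, X=true, Y=true, Z=false}.
          branch 1.2.2 (add ~(~(Z & Z) & (V & Y)), ~(Z <-> ~X)):
            ~(~(Z & Z) & (V & Y)): β-rule — branch into ~~(Z & Z)  //  ~(V & Y).
              branch 1.2.2.1 (add ~~(Z & Z)):
                ~~(Z & Z): α-rule — add Z, Z.
                ~(Z <-> ~X): β-rule — branch into Z, ~~X  //  ~Z, ~X.
                  branch 1.2.2.1.1 (add Z, ~~X):
                    ○ open, literals {W=true, X=true, Z=true}.
                  branch 1.2.2.1.2 (add ~Z, ~X):
                    × closes — contains both Z and ~Z.
              branch 1.2.2.2 (add ~(V & Y)):
                ~(Z <-> ~X): β-rule — branch into Z, ~~X  //  ~Z, ~X.
                  branch 1.2.2.2.1 (add Z, ~~X):
                    ~(V & Y): β-rule — branch into ~V  //  ~Y.
                      branch 1.2.2.2.1.1 (add ~V):
                        ○ open, literals {V=false, W=true, X=true, Z=true}.
                      branch 1.2.2.2.1.2 (add ~Y):
                        ○ open, literals {W=true, X=true, Y=false, Z=true}.
                  branch 1.2.2.2.2 (add ~Z, ~X):
                    ~(V & Y): β-rule — branch into ~V  //  ~Y.
                      branch 1.2.2.2.2.1 (add ~V):
                        ○ open, literals {V=false, W=true, X=false, Z=false}.
                      branch 1.2.2.2.2.2 (add ~Y):
                        ○ open, literals {W=true, X=false, Y=false, Z=false}.
  branch 2 (add ~(Z | W), ~((~(Z & Z) & (V & Y)) <-> (Z <-> ~X))):
    ~(Z | W): α-rule — add ~Z, ~W.
    ~((~(Z & Z) & (V & Y)) <-> (Z <-> ~X)): β-rule — branch into (~(Z & Z) & (V & Y)), ~(Z <-> ~X)  //  ~(~(Z & Z) & (V & Y)), (Z <-> ~X).
      branch 2.1 (add (~(Z & Z) & (V & Y)), ~(Z <-> ~X)):
        (~(Z & Z) & (V & Y)): α-rule — add ~(Z & Z), (V & Y).
        (V & Y): α-rule — add V, Y.
        ~(Z <-> ~X): β-rule — branch into Z, ~~X  //  ~Z, ~X.
          branch 2.1.1 (add Z, ~~X):
            × closes — contains both Z and ~Z.
          branch 2.1.2 (add ~Z, ~X):
            ~(Z & Z): β-rule — branch into ~Z  //  ~Z.
              branch 2.1.2.1 (add ~Z):
                ○ open, literals {V=true, W=false, X=false, Y=true, Z=false}.
              branch 2.1.2.2 (add ~Z):
                ○ open, literals {V=true, W=false, X=false, Y=true, Z=false}.
      branch 2.2 (add ~(~(Z & Z) & (V & Y)), (Z <-> ~X)):
        ~(~(Z & Z) & (V & Y)): β-rule — branch into ~~(Z & Z)  //  ~(V & Y).
          branch 2.2.1 (add ~~(Z & Z)):
            ~~(Z & Z): α-rule — add Z, Z.
            × closes — contains both Z and ~Z.
          branch 2.2.2 (add ~(V & Y)):
            (Z <-> ~X): β-rule — branch into Z, ~X  //  ~Z, ~~X.
              branch 2.2.2.1 (add Z, ~X):
                × closes — contains both Z and ~Z.
              branch 2.2.2.2 (add ~Z, ~~X):
                ~(V & Y): β-rule — branch into ~V  //  ~Y.
                  branch 2.2.2.2.1 (add ~V):
                    ○ open, literals {V=false, W=false, X=true, Z=false}.
                  branch 2.2.2.2.2 (add ~Y):
                    ○ open, literals {W=false, X=true, Y=false, Z=false}.
11 branches closed, 14 open.
Each open branch fixes some atoms; the unmentioned ones are free. Counting distinct full assignments: branch {X=true, Z=true} (Y, W, V) contributes 8 new; branch {V=false, X=true, Z=true} (Y, W) contributes 0 new; branch {X=true, Y=false, Z=true} (W, V) contributes 0 new; branch {V=true, W=true, X=true, Y=true, Z=false} (none free) contributes 1 new; branch {V=true, W=true, X=true, Y=true, Z=false} (none free) contributes 0 new; branch {W=true, X=true, Z=true} (Y, V) contributes 0 new; branch {V=false, W=true, X=true, Z=true} (Y) contributes 0 new; branch {W=true, X=true, Y=false, Z=true} (V) contributes 0 new; branch {V=false, W=true, X=false, Z=false} (Y) contributes 2 new; branch {W=true, X=false, Y=false, Z=false} (V) contributes 1 new; branch {V=true, W=false, X=false, Y=true, Z=false} (none free) contributes 1 new; branch {V=true, W=false, X=false, Y=true, Z=false} (none free) contributes 0 new; branch {V=false, W=false, X=true, Z=false} (Y) contributes 2 new; branch {W=false, X=true, Y=false, Z=false} (V) contributes 1 new. Total: 16.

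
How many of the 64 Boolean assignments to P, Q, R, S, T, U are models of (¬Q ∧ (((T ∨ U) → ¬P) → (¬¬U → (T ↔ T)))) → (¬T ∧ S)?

40

Initial set: {((¬Q ∧ (((T ∨ U) → ¬P) → (¬¬U → (T ↔ T)))) → (¬T ∧ S))}.
((¬Q ∧ (((T ∨ U) → ¬P) → (¬¬U → (T ↔ T)))) → (¬T ∧ S)): β-rule — branch into ¬(¬Q ∧ (((T ∨ U) → ¬P) → (¬¬U → (T ↔ T))))  //  (¬T ∧ S).
  branch 1 (add ¬(¬Q ∧ (((T ∨ U) → ¬P) → (¬¬U → (T ↔ T))))):
    ¬(¬Q ∧ (((T ∨ U) → ¬P) → (¬¬U → (T ↔ T)))): β-rule — branch into ¬¬Q  //  ¬(((T ∨ U) → ¬P) → (¬¬U → (T ↔ T))).
      branch 1.1 (add ¬¬Q):
        ○ open, literals {Q=1}.
      branch 1.2 (add ¬(((T ∨ U) → ¬P) → (¬¬U → (T ↔ T)))):
        ¬(((T ∨ U) → ¬P) → (¬¬U → (T ↔ T))): α-rule — add ((T ∨ U) → ¬P), ¬(¬¬U → (T ↔ T)).
        ¬(¬¬U → (T ↔ T)): α-rule — add ¬¬U, ¬(T ↔ T).
        ¬¬U: drop double negation, giving U.
        ((T ∨ U) → ¬P): β-rule — branch into ¬(T ∨ U)  //  ¬P.
          branch 1.2.1 (add ¬(T ∨ U)):
            ¬(T ∨ U): α-rule — add ¬T, ¬U.
            × closes — contains both U and ¬U.
          branch 1.2.2 (add ¬P):
            ¬(T ↔ T): β-rule — branch into T, ¬T  //  ¬T, T.
              branch 1.2.2.1 (add T, ¬T):
                × closes — contains both T and ¬T.
              branch 1.2.2.2 (add ¬T, T):
                × closes — contains both T and ¬T.
  branch 2 (add (¬T ∧ S)):
    (¬T ∧ S): α-rule — add ¬T, S.
    ○ open, literals {S=1, T=0}.
3 branches closed, 2 open.
Each open branch fixes some atoms; the unmentioned ones are free. Counting distinct full assignments: branch {Q=1} (P, R, S, T, U) contributes 32 new; branch {S=1, T=0} (P, Q, R, U) contributes 8 new. Total: 40.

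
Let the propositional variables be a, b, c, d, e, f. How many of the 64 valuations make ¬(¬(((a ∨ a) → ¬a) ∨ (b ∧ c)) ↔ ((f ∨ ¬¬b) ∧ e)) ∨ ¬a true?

Initial set: {(¬(¬(((a ∨ a) → ¬a) ∨ (b ∧ c)) ↔ ((f ∨ ¬¬b) ∧ e)) ∨ ¬a)}.
(¬(¬(((a ∨ a) → ¬a) ∨ (b ∧ c)) ↔ ((f ∨ ¬¬b) ∧ e)) ∨ ¬a): β-rule — branch into ¬(¬(((a ∨ a) → ¬a) ∨ (b ∧ c)) ↔ ((f ∨ ¬¬b) ∧ e))  //  ¬a.
  branch 1 (add ¬(¬(((a ∨ a) → ¬a) ∨ (b ∧ c)) ↔ ((f ∨ ¬¬b) ∧ e))):
    ¬(¬(((a ∨ a) → ¬a) ∨ (b ∧ c)) ↔ ((f ∨ ¬¬b) ∧ e)): β-rule — branch into ¬(((a ∨ a) → ¬a) ∨ (b ∧ c)), ¬((f ∨ ¬¬b) ∧ e)  //  ¬¬(((a ∨ a) → ¬a) ∨ (b ∧ c)), ((f ∨ ¬¬b) ∧ e).
      branch 1.1 (add ¬(((a ∨ a) → ¬a) ∨ (b ∧ c)), ¬((f ∨ ¬¬b) ∧ e)):
        ¬(((a ∨ a) → ¬a) ∨ (b ∧ c)): α-rule — add ¬((a ∨ a) → ¬a), ¬(b ∧ c).
        ¬((a ∨ a) → ¬a): α-rule — add (a ∨ a), ¬¬a.
        ¬((f ∨ ¬¬b) ∧ e): β-rule — branch into ¬(f ∨ ¬¬b)  //  ¬e.
          branch 1.1.1 (add ¬(f ∨ ¬¬b)):
            ¬(f ∨ ¬¬b): α-rule — add ¬f, ¬¬¬b.
            ¬¬¬b: drop double negation, giving ¬b.
            ¬(b ∧ c): β-rule — branch into ¬b  //  ¬c.
              branch 1.1.1.1 (add ¬b):
                (a ∨ a): β-rule — branch into a  //  a.
                  branch 1.1.1.1.1 (add a):
                    ○ open, literals {a=T, b=F, f=F}.
                  branch 1.1.1.1.2 (add a):
                    ○ open, literals {a=T, b=F, f=F}.
              branch 1.1.1.2 (add ¬c):
                (a ∨ a): β-rule — branch into a  //  a.
                  branch 1.1.1.2.1 (add a):
                    ○ open, literals {a=T, b=F, c=F, f=F}.
                  branch 1.1.1.2.2 (add a):
                    ○ open, literals {a=T, b=F, c=F, f=F}.
          branch 1.1.2 (add ¬e):
            ¬(b ∧ c): β-rule — branch into ¬b  //  ¬c.
              branch 1.1.2.1 (add ¬b):
                (a ∨ a): β-rule — branch into a  //  a.
                  branch 1.1.2.1.1 (add a):
                    ○ open, literals {a=T, b=F, e=F}.
                  branch 1.1.2.1.2 (add a):
                    ○ open, literals {a=T, b=F, e=F}.
              branch 1.1.2.2 (add ¬c):
                (a ∨ a): β-rule — branch into a  //  a.
                  branch 1.1.2.2.1 (add a):
                    ○ open, literals {a=T, c=F, e=F}.
                  branch 1.1.2.2.2 (add a):
                    ○ open, literals {a=T, c=F, e=F}.
      branch 1.2 (add ¬¬(((a ∨ a) → ¬a) ∨ (b ∧ c)), ((f ∨ ¬¬b) ∧ e)):
        ((f ∨ ¬¬b) ∧ e): α-rule — add (f ∨ ¬¬b), e.
        ¬¬(((a ∨ a) → ¬a) ∨ (b ∧ c)): β-rule — branch into ((a ∨ a) → ¬a)  //  (b ∧ c).
          branch 1.2.1 (add ((a ∨ a) → ¬a)):
            (f ∨ ¬¬b): β-rule — branch into f  //  ¬¬b.
              branch 1.2.1.1 (add f):
                ((a ∨ a) → ¬a): β-rule — branch into ¬(a ∨ a)  //  ¬a.
                  branch 1.2.1.1.1 (add ¬(a ∨ a)):
                    ¬(a ∨ a): α-rule — add ¬a, ¬a.
                    ○ open, literals {a=F, e=T, f=T}.
                  branch 1.2.1.1.2 (add ¬a):
                    ○ open, literals {a=F, e=T, f=T}.
              branch 1.2.1.2 (add ¬¬b):
                ¬¬b: drop double negation, giving b.
                ((a ∨ a) → ¬a): β-rule — branch into ¬(a ∨ a)  //  ¬a.
                  branch 1.2.1.2.1 (add ¬(a ∨ a)):
                    ¬(a ∨ a): α-rule — add ¬a, ¬a.
                    ○ open, literals {a=F, b=T, e=T}.
                  branch 1.2.1.2.2 (add ¬a):
                    ○ open, literals {a=F, b=T, e=T}.
          branch 1.2.2 (add (b ∧ c)):
            (b ∧ c): α-rule — add b, c.
            (f ∨ ¬¬b): β-rule — branch into f  //  ¬¬b.
              branch 1.2.2.1 (add f):
                ○ open, literals {b=T, c=T, e=T, f=T}.
              branch 1.2.2.2 (add ¬¬b):
                ¬¬b: drop double negation, giving b.
                ○ open, literals {b=T, c=T, e=T}.
  branch 2 (add ¬a):
    ○ open, literals {a=F}.
0 branches closed, 15 open.
Each open branch fixes some atoms; the unmentioned ones are free. Counting distinct full assignments: branch {a=T, b=F, f=F} (c, d, e) contributes 8 new; branch {a=T, b=F, f=F} (c, d, e) contributes 0 new; branch {a=T, b=F, c=F, f=F} (d, e) contributes 0 new; branch {a=T, b=F, c=F, f=F} (d, e) contributes 0 new; branch {a=T, b=F, e=F} (c, d, f) contributes 4 new; branch {a=T, b=F, e=F} (c, d, f) contributes 0 new; branch {a=T, c=F, e=F} (b, d, f) contributes 4 new; branch {a=T, c=F, e=F} (b, d, f) contributes 0 new; branch {a=F, e=T, f=T} (b, c, d) contributes 8 new; branch {a=F, e=T, f=T} (b, c, d) contributes 0 new; branch {a=F, b=T, e=T} (c, d, f) contributes 4 new; branch {a=F, b=T, e=T} (c, d, f) contributes 0 new; branch {b=T, c=T, e=T, f=T} (a, d) contributes 2 new; branch {b=T, c=T, e=T} (a, d, f) contributes 2 new; branch {a=F} (b, c, d, e, f) contributes 20 new. Total: 52.

52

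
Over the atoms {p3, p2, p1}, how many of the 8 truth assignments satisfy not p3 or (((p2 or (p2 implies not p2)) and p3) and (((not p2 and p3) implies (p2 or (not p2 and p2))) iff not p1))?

6

Initial set: {(not p3 or (((p2 or (p2 implies not p2)) and p3) and (((not p2 and p3) implies (p2 or (not p2 and p2))) iff not p1)))}.
(not p3 or (((p2 or (p2 implies not p2)) and p3) and (((not p2 and p3) implies (p2 or (not p2 and p2))) iff not p1))): β-rule — branch into not p3  //  (((p2 or (p2 implies not p2)) and p3) and (((not p2 and p3) implies (p2 or (not p2 and p2))) iff not p1)).
  branch 1 (add not p3):
    ○ open, literals {p3=F}.
  branch 2 (add (((p2 or (p2 implies not p2)) and p3) and (((not p2 and p3) implies (p2 or (not p2 and p2))) iff not p1))):
    (((p2 or (p2 implies not p2)) and p3) and (((not p2 and p3) implies (p2 or (not p2 and p2))) iff not p1)): α-rule — add ((p2 or (p2 implies not p2)) and p3), (((not p2 and p3) implies (p2 or (not p2 and p2))) iff not p1).
    ((p2 or (p2 implies not p2)) and p3): α-rule — add (p2 or (p2 implies not p2)), p3.
    (((not p2 and p3) implies (p2 or (not p2 and p2))) iff not p1): β-rule — branch into ((not p2 and p3) implies (p2 or (not p2 and p2))), not p1  //  not ((not p2 and p3) implies (p2 or (not p2 and p2))), not not p1.
      branch 2.1 (add ((not p2 and p3) implies (p2 or (not p2 and p2))), not p1):
        (p2 or (p2 implies not p2)): β-rule — branch into p2  //  (p2 implies not p2).
          branch 2.1.1 (add p2):
            ((not p2 and p3) implies (p2 or (not p2 and p2))): β-rule — branch into not (not p2 and p3)  //  (p2 or (not p2 and p2)).
              branch 2.1.1.1 (add not (not p2 and p3)):
                not (not p2 and p3): β-rule — branch into not not p2  //  not p3.
                  branch 2.1.1.1.1 (add not not p2):
                    ○ open, literals {p1=F, p2=T, p3=T}.
                  branch 2.1.1.1.2 (add not p3):
                    × closes — contains both p3 and not p3.
              branch 2.1.1.2 (add (p2 or (not p2 and p2))):
                (p2 or (not p2 and p2)): β-rule — branch into p2  //  (not p2 and p2).
                  branch 2.1.1.2.1 (add p2):
                    ○ open, literals {p1=F, p2=T, p3=T}.
                  branch 2.1.1.2.2 (add (not p2 and p2)):
                    (not p2 and p2): α-rule — add not p2, p2.
                    × closes — contains both p2 and not p2.
          branch 2.1.2 (add (p2 implies not p2)):
            ((not p2 and p3) implies (p2 or (not p2 and p2))): β-rule — branch into not (not p2 and p3)  //  (p2 or (not p2 and p2)).
              branch 2.1.2.1 (add not (not p2 and p3)):
                (p2 implies not p2): β-rule — branch into not p2  //  not p2.
                  branch 2.1.2.1.1 (add not p2):
                    not (not p2 and p3): β-rule — branch into not not p2  //  not p3.
                      branch 2.1.2.1.1.1 (add not not p2):
                        × closes — contains both p2 and not p2.
                      branch 2.1.2.1.1.2 (add not p3):
                        × closes — contains both p3 and not p3.
                  branch 2.1.2.1.2 (add not p2):
                    not (not p2 and p3): β-rule — branch into not not p2  //  not p3.
                      branch 2.1.2.1.2.1 (add not not p2):
                        × closes — contains both p2 and not p2.
                      branch 2.1.2.1.2.2 (add not p3):
                        × closes — contains both p3 and not p3.
              branch 2.1.2.2 (add (p2 or (not p2 and p2))):
                (p2 implies not p2): β-rule — branch into not p2  //  not p2.
                  branch 2.1.2.2.1 (add not p2):
                    (p2 or (not p2 and p2)): β-rule — branch into p2  //  (not p2 and p2).
                      branch 2.1.2.2.1.1 (add p2):
                        × closes — contains both p2 and not p2.
                      branch 2.1.2.2.1.2 (add (not p2 and p2)):
                        (not p2 and p2): α-rule — add not p2, p2.
                        × closes — contains both p2 and not p2.
                  branch 2.1.2.2.2 (add not p2):
                    (p2 or (not p2 and p2)): β-rule — branch into p2  //  (not p2 and p2).
                      branch 2.1.2.2.2.1 (add p2):
                        × closes — contains both p2 and not p2.
                      branch 2.1.2.2.2.2 (add (not p2 and p2)):
                        (not p2 and p2): α-rule — add not p2, p2.
                        × closes — contains both p2 and not p2.
      branch 2.2 (add not ((not p2 and p3) implies (p2 or (not p2 and p2))), not not p1):
        not ((not p2 and p3) implies (p2 or (not p2 and p2))): α-rule — add (not p2 and p3), not (p2 or (not p2 and p2)).
        (not p2 and p3): α-rule — add not p2, p3.
        not (p2 or (not p2 and p2)): α-rule — add not p2, not (not p2 and p2).
        (p2 or (p2 implies not p2)): β-rule — branch into p2  //  (p2 implies not p2).
          branch 2.2.1 (add p2):
            × closes — contains both p2 and not p2.
          branch 2.2.2 (add (p2 implies not p2)):
            not (not p2 and p2): β-rule — branch into not not p2  //  not p2.
              branch 2.2.2.1 (add not not p2):
                × closes — contains both p2 and not p2.
              branch 2.2.2.2 (add not p2):
                (p2 implies not p2): β-rule — branch into not p2  //  not p2.
                  branch 2.2.2.2.1 (add not p2):
                    ○ open, literals {p1=T, p2=F, p3=T}.
                  branch 2.2.2.2.2 (add not p2):
                    ○ open, literals {p1=T, p2=F, p3=T}.
12 branches closed, 5 open.
Each open branch fixes some atoms; the unmentioned ones are free. Counting distinct full assignments: branch {p3=F} (p2, p1) contributes 4 new; branch {p1=F, p2=T, p3=T} (none free) contributes 1 new; branch {p1=F, p2=T, p3=T} (none free) contributes 0 new; branch {p1=T, p2=F, p3=T} (none free) contributes 1 new; branch {p1=T, p2=F, p3=T} (none free) contributes 0 new. Total: 6.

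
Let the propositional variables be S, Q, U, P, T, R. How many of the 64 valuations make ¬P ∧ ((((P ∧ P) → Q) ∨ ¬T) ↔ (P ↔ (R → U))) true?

Initial set: {T (¬P ∧ ((((P ∧ P) → Q) ∨ ¬T) ↔ (P ↔ (R → U))))}.
T (¬P ∧ ((((P ∧ P) → Q) ∨ ¬T) ↔ (P ↔ (R → U)))): α-rule — add T ¬P, T ((((P ∧ P) → Q) ∨ ¬T) ↔ (P ↔ (R → U))).
T ((((P ∧ P) → Q) ∨ ¬T) ↔ (P ↔ (R → U))): β-rule — branch into T (((P ∧ P) → Q) ∨ ¬T), T (P ↔ (R → U))  //  F (((P ∧ P) → Q) ∨ ¬T), F (P ↔ (R → U)).
  branch 1 (add T (((P ∧ P) → Q) ∨ ¬T), T (P ↔ (R → U))):
    T (((P ∧ P) → Q) ∨ ¬T): β-rule — branch into T ((P ∧ P) → Q)  //  T ¬T.
      branch 1.1 (add T ((P ∧ P) → Q)):
        T (P ↔ (R → U)): β-rule — branch into T P, T (R → U)  //  F P, F (R → U).
          branch 1.1.1 (add T P, T (R → U)):
            × closes — contains both P and ¬P.
          branch 1.1.2 (add F P, F (R → U)):
            F (R → U): α-rule — add T R, F U.
            T ((P ∧ P) → Q): β-rule — branch into F (P ∧ P)  //  T Q.
              branch 1.1.2.1 (add F (P ∧ P)):
                F (P ∧ P): β-rule — branch into F P  //  F P.
                  branch 1.1.2.1.1 (add F P):
                    ○ open, literals {P=F, R=T, U=F}.
                  branch 1.1.2.1.2 (add F P):
                    ○ open, literals {P=F, R=T, U=F}.
              branch 1.1.2.2 (add T Q):
                ○ open, literals {P=F, Q=T, R=T, U=F}.
      branch 1.2 (add T ¬T):
        T (P ↔ (R → U)): β-rule — branch into T P, T (R → U)  //  F P, F (R → U).
          branch 1.2.1 (add T P, T (R → U)):
            × closes — contains both P and ¬P.
          branch 1.2.2 (add F P, F (R → U)):
            F (R → U): α-rule — add T R, F U.
            ○ open, literals {P=F, R=T, T=F, U=F}.
  branch 2 (add F (((P ∧ P) → Q) ∨ ¬T), F (P ↔ (R → U))):
    F (((P ∧ P) → Q) ∨ ¬T): α-rule — add F ((P ∧ P) → Q), F ¬T.
    F ((P ∧ P) → Q): α-rule — add T (P ∧ P), F Q.
    T (P ∧ P): α-rule — add T P, T P.
    × closes — contains both P and ¬P.
3 branches closed, 4 open.
Each open branch fixes some atoms; the unmentioned ones are free. Counting distinct full assignments: branch {P=F, R=T, U=F} (S, Q, T) contributes 8 new; branch {P=F, R=T, U=F} (S, Q, T) contributes 0 new; branch {P=F, Q=T, R=T, U=F} (S, T) contributes 0 new; branch {P=F, R=T, T=F, U=F} (S, Q) contributes 0 new. Total: 8.

8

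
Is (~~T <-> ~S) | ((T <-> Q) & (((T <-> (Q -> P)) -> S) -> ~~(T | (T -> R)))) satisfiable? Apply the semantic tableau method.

Initial set: {((~~T <-> ~S) | ((T <-> Q) & (((T <-> (Q -> P)) -> S) -> ~~(T | (T -> R)))))}.
((~~T <-> ~S) | ((T <-> Q) & (((T <-> (Q -> P)) -> S) -> ~~(T | (T -> R))))): β-rule — branch into (~~T <-> ~S)  //  ((T <-> Q) & (((T <-> (Q -> P)) -> S) -> ~~(T | (T -> R)))).
  branch 1 (add (~~T <-> ~S)):
    (~~T <-> ~S): β-rule — branch into ~~T, ~S  //  ~~~T, ~~S.
      branch 1.1 (add ~~T, ~S):
        ~~T: drop double negation, giving T.
        ○ open, literals {S=F, T=T}.
      branch 1.2 (add ~~~T, ~~S):
        ~~~T: drop double negation, giving ~T.
        ○ open, literals {S=T, T=F}.
  branch 2 (add ((T <-> Q) & (((T <-> (Q -> P)) -> S) -> ~~(T | (T -> R))))):
    ((T <-> Q) & (((T <-> (Q -> P)) -> S) -> ~~(T | (T -> R)))): α-rule — add (T <-> Q), (((T <-> (Q -> P)) -> S) -> ~~(T | (T -> R))).
    (T <-> Q): β-rule — branch into T, Q  //  ~T, ~Q.
      branch 2.1 (add T, Q):
        (((T <-> (Q -> P)) -> S) -> ~~(T | (T -> R))): β-rule — branch into ~((T <-> (Q -> P)) -> S)  //  ~~(T | (T -> R)).
          branch 2.1.1 (add ~((T <-> (Q -> P)) -> S)):
            ~((T <-> (Q -> P)) -> S): α-rule — add (T <-> (Q -> P)), ~S.
            (T <-> (Q -> P)): β-rule — branch into T, (Q -> P)  //  ~T, ~(Q -> P).
              branch 2.1.1.1 (add T, (Q -> P)):
                (Q -> P): β-rule — branch into ~Q  //  P.
                  branch 2.1.1.1.1 (add ~Q):
                    × closes — contains both Q and ~Q.
                  branch 2.1.1.1.2 (add P):
                    ○ open, literals {P=T, Q=T, S=F, T=T}.
              branch 2.1.1.2 (add ~T, ~(Q -> P)):
                × closes — contains both T and ~T.
          branch 2.1.2 (add ~~(T | (T -> R))):
            ~~(T | (T -> R)): drop double negation, giving (T | (T -> R)).
            (T | (T -> R)): β-rule — branch into T  //  (T -> R).
              branch 2.1.2.1 (add T):
                ○ open, literals {Q=T, T=T}.
              branch 2.1.2.2 (add (T -> R)):
                (T -> R): β-rule — branch into ~T  //  R.
                  branch 2.1.2.2.1 (add ~T):
                    × closes — contains both T and ~T.
                  branch 2.1.2.2.2 (add R):
                    ○ open, literals {Q=T, R=T, T=T}.
      branch 2.2 (add ~T, ~Q):
        (((T <-> (Q -> P)) -> S) -> ~~(T | (T -> R))): β-rule — branch into ~((T <-> (Q -> P)) -> S)  //  ~~(T | (T -> R)).
          branch 2.2.1 (add ~((T <-> (Q -> P)) -> S)):
            ~((T <-> (Q -> P)) -> S): α-rule — add (T <-> (Q -> P)), ~S.
            (T <-> (Q -> P)): β-rule — branch into T, (Q -> P)  //  ~T, ~(Q -> P).
              branch 2.2.1.1 (add T, (Q -> P)):
                × closes — contains both T and ~T.
              branch 2.2.1.2 (add ~T, ~(Q -> P)):
                ~(Q -> P): α-rule — add Q, ~P.
                × closes — contains both Q and ~Q.
          branch 2.2.2 (add ~~(T | (T -> R))):
            ~~(T | (T -> R)): drop double negation, giving (T | (T -> R)).
            (T | (T -> R)): β-rule — branch into T  //  (T -> R).
              branch 2.2.2.1 (add T):
                × closes — contains both T and ~T.
              branch 2.2.2.2 (add (T -> R)):
                (T -> R): β-rule — branch into ~T  //  R.
                  branch 2.2.2.2.1 (add ~T):
                    ○ open, literals {Q=F, T=F}.
                  branch 2.2.2.2.2 (add R):
                    ○ open, literals {Q=F, R=T, T=F}.
6 branches closed, 7 open.
An open branch gives a satisfying assignment: S=F, T=T.

Satisfiable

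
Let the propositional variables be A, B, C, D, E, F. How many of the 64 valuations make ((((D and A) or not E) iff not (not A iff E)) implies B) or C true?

Initial set: {(((((D and A) or not E) iff not (not A iff E)) implies B) or C)}.
(((((D and A) or not E) iff not (not A iff E)) implies B) or C): β-rule — branch into ((((D and A) or not E) iff not (not A iff E)) implies B)  //  C.
  branch 1 (add ((((D and A) or not E) iff not (not A iff E)) implies B)):
    ((((D and A) or not E) iff not (not A iff E)) implies B): β-rule — branch into not (((D and A) or not E) iff not (not A iff E))  //  B.
      branch 1.1 (add not (((D and A) or not E) iff not (not A iff E))):
        not (((D and A) or not E) iff not (not A iff E)): β-rule — branch into ((D and A) or not E), not not (not A iff E)  //  not ((D and A) or not E), not (not A iff E).
          branch 1.1.1 (add ((D and A) or not E), not not (not A iff E)):
            ((D and A) or not E): β-rule — branch into (D and A)  //  not E.
              branch 1.1.1.1 (add (D and A)):
                (D and A): α-rule — add D, A.
                not not (not A iff E): β-rule — branch into not A, E  //  not not A, not E.
                  branch 1.1.1.1.1 (add not A, E):
                    × closes — contains both A and not A.
                  branch 1.1.1.1.2 (add not not A, not E):
                    ○ open, literals {A=true, D=true, E=false}.
              branch 1.1.1.2 (add not E):
                not not (not A iff E): β-rule — branch into not A, E  //  not not A, not E.
                  branch 1.1.1.2.1 (add not A, E):
                    × closes — contains both E and not E.
                  branch 1.1.1.2.2 (add not not A, not E):
                    ○ open, literals {A=true, E=false}.
          branch 1.1.2 (add not ((D and A) or not E), not (not A iff E)):
            not ((D and A) or not E): α-rule — add not (D and A), not not E.
            not (not A iff E): β-rule — branch into not A, not E  //  not not A, E.
              branch 1.1.2.1 (add not A, not E):
                × closes — contains both E and not E.
              branch 1.1.2.2 (add not not A, E):
                not (D and A): β-rule — branch into not D  //  not A.
                  branch 1.1.2.2.1 (add not D):
                    ○ open, literals {A=true, D=false, E=true}.
                  branch 1.1.2.2.2 (add not A):
                    × closes — contains both A and not A.
      branch 1.2 (add B):
        ○ open, literals {B=true}.
  branch 2 (add C):
    ○ open, literals {C=true}.
4 branches closed, 5 open.
Each open branch fixes some atoms; the unmentioned ones are free. Counting distinct full assignments: branch {A=true, D=true, E=false} (B, C, F) contributes 8 new; branch {A=true, E=false} (B, C, D, F) contributes 8 new; branch {A=true, D=false, E=true} (B, C, F) contributes 8 new; branch {B=true} (A, C, D, E, F) contributes 20 new; branch {C=true} (A, B, D, E, F) contributes 10 new. Total: 54.

54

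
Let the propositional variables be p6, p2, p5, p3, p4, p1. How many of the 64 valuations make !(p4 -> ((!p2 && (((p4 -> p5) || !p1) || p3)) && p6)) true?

25

Initial set: {T !(p4 -> ((!p2 && (((p4 -> p5) || !p1) || p3)) && p6))}.
T !(p4 -> ((!p2 && (((p4 -> p5) || !p1) || p3)) && p6)): α-rule — add T p4, F ((!p2 && (((p4 -> p5) || !p1) || p3)) && p6).
F ((!p2 && (((p4 -> p5) || !p1) || p3)) && p6): β-rule — branch into F (!p2 && (((p4 -> p5) || !p1) || p3))  //  F p6.
  branch 1 (add F (!p2 && (((p4 -> p5) || !p1) || p3))):
    F (!p2 && (((p4 -> p5) || !p1) || p3)): β-rule — branch into F !p2  //  F (((p4 -> p5) || !p1) || p3).
      branch 1.1 (add F !p2):
        ○ open, literals {p2=1, p4=1}.
      branch 1.2 (add F (((p4 -> p5) || !p1) || p3)):
        F (((p4 -> p5) || !p1) || p3): α-rule — add F ((p4 -> p5) || !p1), F p3.
        F ((p4 -> p5) || !p1): α-rule — add F (p4 -> p5), F !p1.
        F (p4 -> p5): α-rule — add T p4, F p5.
        ○ open, literals {p1=1, p3=0, p4=1, p5=0}.
  branch 2 (add F p6):
    ○ open, literals {p4=1, p6=0}.
0 branches closed, 3 open.
Each open branch fixes some atoms; the unmentioned ones are free. Counting distinct full assignments: branch {p2=1, p4=1} (p6, p5, p3, p1) contributes 16 new; branch {p1=1, p3=0, p4=1, p5=0} (p6, p2) contributes 2 new; branch {p4=1, p6=0} (p2, p5, p3, p1) contributes 7 new. Total: 25.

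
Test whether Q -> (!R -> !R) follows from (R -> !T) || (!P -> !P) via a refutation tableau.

Initial set: {((R -> !T) || (!P -> !P)); !(Q -> (!R -> !R))}.
!(Q -> (!R -> !R)): α-rule — add Q, !(!R -> !R).
!(!R -> !R): α-rule — add !R, !!R.
× closes — contains both R and !R.
All 1 branch closes.
Every branch closed, so the premises entail the conclusion.

Yes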